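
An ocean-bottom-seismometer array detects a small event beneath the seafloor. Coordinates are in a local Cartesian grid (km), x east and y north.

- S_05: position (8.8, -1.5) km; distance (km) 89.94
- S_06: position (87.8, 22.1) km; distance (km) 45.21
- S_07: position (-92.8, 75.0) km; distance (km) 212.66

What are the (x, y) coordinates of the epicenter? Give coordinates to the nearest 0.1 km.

96.3 km east, -22.3 km north

Circle about each station: (x − 8.8)² + (y + 1.5)² = 89.94²; (x − 87.8)² + (y − 22.1)² = 45.21²; (x + 92.8)² + (y − 75.0)² = 212.66².
Subtracting pairs of circle equations eliminates x²+y² and gives linear equations (the radical axes):
158.0 x + 47.2 y = 14162.82
-203.2 x + 153.0 y = -22977.92
Solving the 2×2 system: x ≈ 96.3, y ≈ -22.3 km.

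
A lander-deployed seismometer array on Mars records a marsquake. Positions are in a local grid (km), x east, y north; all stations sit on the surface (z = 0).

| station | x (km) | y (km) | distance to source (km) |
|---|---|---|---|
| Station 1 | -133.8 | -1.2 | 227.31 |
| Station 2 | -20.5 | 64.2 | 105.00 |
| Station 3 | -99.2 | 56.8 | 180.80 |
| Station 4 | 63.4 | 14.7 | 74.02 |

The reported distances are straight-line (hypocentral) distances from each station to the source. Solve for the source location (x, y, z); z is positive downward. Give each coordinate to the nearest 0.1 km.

(76.3, 76.4, 38.8)

Each station gives a sphere (x−x_i)² + (y−y_i)² + z² = d_i² (stations at z=0).
Subtracting the Station 1 sphere from Station 2 and Station 3: z² cancels, leaving linear equations in x and y:
226.6 x + 130.8 y = 27282.85
69.2 x + 116.0 y = 14144.20
Solving: x ≈ 76.287, y ≈ 76.424 km (keep extra digits for the depth step; rounded: 76.3, 76.4).
Then from the Station 1 sphere: z² = 227.31² − (x + 133.8)² − (y + 1.2)² with x = 76.287, y = 76.424, so z ≈ 38.830 ≈ 38.8 km.
Check against Station 4 (with the unrounded solution): distance 74.05 ≈ 74.02 km. ✓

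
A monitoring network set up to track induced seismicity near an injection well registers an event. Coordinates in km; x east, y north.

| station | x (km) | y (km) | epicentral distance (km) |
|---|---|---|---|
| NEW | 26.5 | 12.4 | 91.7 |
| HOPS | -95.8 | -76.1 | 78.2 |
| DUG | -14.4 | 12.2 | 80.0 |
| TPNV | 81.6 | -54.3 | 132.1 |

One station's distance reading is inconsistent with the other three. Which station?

TPNV

Solve using three stations at a time. Using NEW, HOPS, DUG (subtract circle equations pairwise → linear system) gives (x, y) ≈ (-18.1, -67.7).
Distances from that point to each station vs reported:
  NEW: calculated 91.6 vs reported 91.7 → residual 0.1 km
  HOPS: calculated 78.1 vs reported 78.2 → residual 0.1 km
  DUG: calculated 79.9 vs reported 80.0 → residual 0.1 km
  TPNV: calculated 100.6 vs reported 132.1 → residual 31.5 km
NEW, HOPS, DUG are mutually consistent (residuals ≈ 0); TPNV is off by 31.5 km.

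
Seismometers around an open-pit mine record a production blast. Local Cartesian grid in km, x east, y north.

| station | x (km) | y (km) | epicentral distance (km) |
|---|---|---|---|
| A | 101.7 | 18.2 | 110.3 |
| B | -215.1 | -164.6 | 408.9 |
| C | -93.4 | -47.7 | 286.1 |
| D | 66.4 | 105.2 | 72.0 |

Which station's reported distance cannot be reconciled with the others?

Solve using three stations at a time. Using A, C, D (subtract circle equations pairwise → linear system) gives (x, y) ≈ (136.2, 123.0).
Distances from that point to each station vs reported:
  A: calculated 110.3 vs reported 110.3 → residual 0.0 km
  B: calculated 454.0 vs reported 408.9 → residual 45.1 km
  C: calculated 286.1 vs reported 286.1 → residual 0.0 km
  D: calculated 72.0 vs reported 72.0 → residual 0.0 km
A, C, D are mutually consistent (residuals ≈ 0); B is off by 45.1 km.

B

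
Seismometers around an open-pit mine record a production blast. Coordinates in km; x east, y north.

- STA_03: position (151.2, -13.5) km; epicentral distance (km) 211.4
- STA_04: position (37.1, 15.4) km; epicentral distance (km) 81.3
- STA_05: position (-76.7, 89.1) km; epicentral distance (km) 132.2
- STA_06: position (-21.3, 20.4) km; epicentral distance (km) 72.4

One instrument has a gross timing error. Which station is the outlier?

STA_04

Solve using three stations at a time. Using STA_03, STA_05, STA_06 (subtract circle equations pairwise → linear system) gives (x, y) ≈ (-58.3, -41.8).
Distances from that point to each station vs reported:
  STA_03: calculated 211.4 vs reported 211.4 → residual 0.0 km
  STA_04: calculated 111.2 vs reported 81.3 → residual 29.9 km
  STA_05: calculated 132.2 vs reported 132.2 → residual 0.0 km
  STA_06: calculated 72.3 vs reported 72.4 → residual 0.1 km
STA_03, STA_05, STA_06 are mutually consistent (residuals ≈ 0); STA_04 is off by 29.9 km.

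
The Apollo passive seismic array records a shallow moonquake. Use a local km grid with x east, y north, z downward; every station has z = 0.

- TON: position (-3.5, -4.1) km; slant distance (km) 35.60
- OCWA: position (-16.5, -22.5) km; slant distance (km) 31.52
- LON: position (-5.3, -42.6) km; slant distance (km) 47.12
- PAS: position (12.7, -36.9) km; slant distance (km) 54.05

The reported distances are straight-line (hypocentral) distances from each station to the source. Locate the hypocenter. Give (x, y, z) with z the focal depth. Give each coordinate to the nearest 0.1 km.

x ≈ -25.2 km, y ≈ -10.0 km, depth ≈ 27.6 km

Each station gives a sphere (x−x_i)² + (y−y_i)² + z² = d_i² (stations at z=0).
Subtracting the TON sphere from OCWA and LON: z² cancels, leaving linear equations in x and y:
-26.0 x − 36.8 y = 1023.29
-3.6 x − 77.0 y = 860.86
Solving: x ≈ -25.201, y ≈ -10.002 km (keep extra digits for the depth step; rounded: -25.2, -10.0).
Then from the TON sphere: z² = 35.60² − (x + 3.5)² − (y + 4.1)² with x = -25.201, y = -10.002, so z ≈ 27.597 ≈ 27.6 km.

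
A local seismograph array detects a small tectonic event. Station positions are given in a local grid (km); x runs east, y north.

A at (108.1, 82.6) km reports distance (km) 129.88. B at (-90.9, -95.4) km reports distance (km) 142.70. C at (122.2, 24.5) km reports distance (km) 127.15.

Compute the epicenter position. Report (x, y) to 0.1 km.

Circle about each station: (x − 108.1)² + (y − 82.6)² = 129.88²; (x + 90.9)² + (y + 95.4)² = 142.70²; (x − 122.2)² + (y − 24.5)² = 127.15².
Subtracting pairs of circle equations eliminates x²+y² and gives linear equations (the radical axes):
-398.0 x − 356.0 y = -4638.88
28.2 x − 116.2 y = -2273.59
Solving the 2×2 system: x ≈ -4.8, y ≈ 18.4 km.

(-4.8, 18.4)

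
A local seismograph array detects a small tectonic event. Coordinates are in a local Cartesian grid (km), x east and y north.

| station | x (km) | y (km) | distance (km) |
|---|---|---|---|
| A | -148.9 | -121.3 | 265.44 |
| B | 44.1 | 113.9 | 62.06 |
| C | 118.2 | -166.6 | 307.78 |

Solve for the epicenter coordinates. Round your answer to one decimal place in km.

-17.8 km east, 109.5 km north

Circle about each station: (x + 148.9)² + (y + 121.3)² = 265.44²; (x − 44.1)² + (y − 113.9)² = 62.06²; (x − 118.2)² + (y + 166.6)² = 307.78².
Subtracting the A equation from the B and C equations removes the quadratic terms:
386.0 x + 470.4 y = 44640.07
534.2 x − 90.6 y = -19428.23
Solving the 2×2 system: x ≈ -17.8, y ≈ 109.5 km.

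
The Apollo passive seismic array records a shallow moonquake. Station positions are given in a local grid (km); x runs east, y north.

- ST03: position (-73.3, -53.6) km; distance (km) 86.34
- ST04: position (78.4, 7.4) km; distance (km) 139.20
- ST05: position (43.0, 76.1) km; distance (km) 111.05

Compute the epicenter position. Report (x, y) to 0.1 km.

(-58.7, 31.5)

Circle about each station: (x + 73.3)² + (y + 53.6)² = 86.34²; (x − 78.4)² + (y − 7.4)² = 139.20²; (x − 43.0)² + (y − 76.1)² = 111.05².
Subtracting pairs of circle equations eliminates x²+y² and gives linear equations (the radical axes):
303.4 x + 122.0 y = -13966.57
232.6 x + 259.4 y = -5483.15
Solving the 2×2 system: x ≈ -58.7, y ≈ 31.5 km.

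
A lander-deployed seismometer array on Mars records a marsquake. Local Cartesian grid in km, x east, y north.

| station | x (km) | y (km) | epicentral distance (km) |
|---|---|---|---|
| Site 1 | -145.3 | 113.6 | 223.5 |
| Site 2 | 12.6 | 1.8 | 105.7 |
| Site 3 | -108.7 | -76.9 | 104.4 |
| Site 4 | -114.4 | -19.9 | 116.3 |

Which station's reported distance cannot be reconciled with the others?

Solve using three stations at a time. Using Site 1, Site 3, Site 4 (subtract circle equations pairwise → linear system) gives (x, y) ≈ (-5.8, -60.9).
Distances from that point to each station vs reported:
  Site 1: calculated 223.4 vs reported 223.5 → residual 0.1 km
  Site 2: calculated 65.3 vs reported 105.7 → residual 40.4 km
  Site 3: calculated 104.2 vs reported 104.4 → residual 0.2 km
  Site 4: calculated 116.1 vs reported 116.3 → residual 0.2 km
Site 1, Site 3, Site 4 are mutually consistent (residuals ≈ 0); Site 2 is off by 40.4 km.

Site 2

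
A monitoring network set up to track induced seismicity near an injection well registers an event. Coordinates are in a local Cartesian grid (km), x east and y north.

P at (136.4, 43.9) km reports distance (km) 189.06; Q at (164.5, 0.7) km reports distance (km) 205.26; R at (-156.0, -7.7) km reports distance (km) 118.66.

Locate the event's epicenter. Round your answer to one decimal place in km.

Circle about each station: (x − 136.4)² + (y − 43.9)² = 189.06²; (x − 164.5)² + (y − 0.7)² = 205.26²; (x + 156.0)² + (y + 7.7)² = 118.66².
Subtracting the P equation from the Q and R equations removes the quadratic terms:
56.2 x − 86.4 y = 140.59
-584.8 x − 103.2 y = 25526.61
Solving the 2×2 system: x ≈ -38.9, y ≈ -26.9 km.

x ≈ -38.9 km, y ≈ -26.9 km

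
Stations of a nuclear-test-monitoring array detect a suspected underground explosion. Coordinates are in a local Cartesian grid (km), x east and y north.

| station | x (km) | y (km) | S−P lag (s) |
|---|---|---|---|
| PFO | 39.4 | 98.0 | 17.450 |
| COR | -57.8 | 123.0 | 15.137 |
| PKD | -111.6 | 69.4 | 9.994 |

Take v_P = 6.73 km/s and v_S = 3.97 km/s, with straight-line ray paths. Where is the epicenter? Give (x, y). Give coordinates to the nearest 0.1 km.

Distance from S−P lag: d = Δt · v_P v_S / (v_P − v_S) = Δt · (6.73·3.97)/(6.73−3.97) ≈ 9.6805·Δt.
So d_PFO = 168.92, d_COR = 146.53, d_PKD = 96.75 km.
Circle about each station: (x − 39.4)² + (y − 98.0)² = 168.92²; (x + 57.8)² + (y − 123.0)² = 146.53²; (x + 111.6)² + (y − 69.4)² = 96.75².
Subtracting pairs of circle equations eliminates x²+y² and gives linear equations (the radical axes):
-194.4 x + 50.0 y = 14376.41
-302.0 x − 57.2 y = 25287.96
Solving the 2×2 system: x ≈ -79.6, y ≈ -21.9 km.
Check against PFO (with the unrounded x, y): √((x − 39.4)²+(y − 98.0)²) = 168.92 ≈ 168.92 km. ✓

x ≈ -79.6 km, y ≈ -21.9 km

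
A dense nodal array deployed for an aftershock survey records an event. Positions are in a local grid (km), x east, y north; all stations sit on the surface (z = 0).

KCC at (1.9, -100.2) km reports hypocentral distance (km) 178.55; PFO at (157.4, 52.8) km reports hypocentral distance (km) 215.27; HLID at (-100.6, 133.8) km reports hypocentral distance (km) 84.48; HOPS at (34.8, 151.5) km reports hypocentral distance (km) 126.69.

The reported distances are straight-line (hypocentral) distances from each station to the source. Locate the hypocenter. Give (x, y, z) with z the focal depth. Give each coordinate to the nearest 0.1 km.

(-55.9, 66.8, 25.5)

Each station gives a sphere (x−x_i)² + (y−y_i)² + z² = d_i² (stations at z=0).
Subtracting the KCC sphere from PFO and HLID: z² cancels, leaving linear equations in x and y:
311.0 x + 306.0 y = 3057.88
-205.0 x + 468.0 y = 42722.38
Solving: x ≈ -55.896, y ≈ 66.803 km (keep extra digits for the depth step; rounded: -55.9, 66.8).
Then from the KCC sphere: z² = 178.55² − (x − 1.9)² − (y + 100.2)² with x = -55.896, y = 66.803, so z ≈ 25.490 ≈ 25.5 km.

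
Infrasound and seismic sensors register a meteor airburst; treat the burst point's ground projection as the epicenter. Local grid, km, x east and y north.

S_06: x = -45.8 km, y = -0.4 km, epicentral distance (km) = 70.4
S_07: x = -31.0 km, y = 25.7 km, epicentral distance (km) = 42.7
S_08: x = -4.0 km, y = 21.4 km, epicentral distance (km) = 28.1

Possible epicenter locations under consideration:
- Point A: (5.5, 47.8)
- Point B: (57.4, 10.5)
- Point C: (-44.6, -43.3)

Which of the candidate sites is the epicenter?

For each candidate, compare |candidate − station| to the reported distance:
Point A: residuals S_06 0.0, S_07 0.0, S_08 0.0 → max 0.0 km
Point B: residuals S_06 33.4, S_07 47.0, S_08 34.3 → max 47.0 km
Point C: residuals S_06 27.5, S_07 27.6, S_08 48.3 → max 48.3 km
Only Point A has all residuals ≈ 0.

Point A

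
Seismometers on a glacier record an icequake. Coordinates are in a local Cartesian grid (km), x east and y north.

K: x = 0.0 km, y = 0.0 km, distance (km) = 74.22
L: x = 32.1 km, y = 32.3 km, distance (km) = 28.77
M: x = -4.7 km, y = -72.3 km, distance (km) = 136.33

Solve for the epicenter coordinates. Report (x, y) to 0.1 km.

54.3 km east, 50.6 km north

Circle about each station: x² + y² = 74.22²; (x − 32.1)² + (y − 32.3)² = 28.77²; (x + 4.7)² + (y + 72.3)² = 136.33².
Subtracting pairs of circle equations eliminates x²+y² and gives linear equations (the radical axes):
64.2 x + 64.6 y = 6754.60
-9.4 x − 144.6 y = -7827.88
Solving the 2×2 system: x ≈ 54.3, y ≈ 50.6 km.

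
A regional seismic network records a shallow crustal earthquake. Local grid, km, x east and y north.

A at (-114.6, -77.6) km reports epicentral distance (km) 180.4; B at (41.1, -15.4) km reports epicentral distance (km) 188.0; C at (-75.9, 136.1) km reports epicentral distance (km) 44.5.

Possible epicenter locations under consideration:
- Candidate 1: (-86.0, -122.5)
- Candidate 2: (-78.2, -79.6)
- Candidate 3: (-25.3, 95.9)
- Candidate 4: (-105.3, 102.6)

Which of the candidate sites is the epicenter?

Candidate 4

For each candidate, compare |candidate − station| to the reported distance:
Candidate 1: residuals A 127.2, B 21.8, C 214.3 → max 214.3 km
Candidate 2: residuals A 143.9, B 52.5, C 171.2 → max 171.2 km
Candidate 3: residuals A 14.7, B 58.4, C 20.1 → max 58.4 km
Candidate 4: residuals A 0.0, B 0.0, C 0.1 → max 0.1 km
Only Candidate 4 has all residuals ≈ 0.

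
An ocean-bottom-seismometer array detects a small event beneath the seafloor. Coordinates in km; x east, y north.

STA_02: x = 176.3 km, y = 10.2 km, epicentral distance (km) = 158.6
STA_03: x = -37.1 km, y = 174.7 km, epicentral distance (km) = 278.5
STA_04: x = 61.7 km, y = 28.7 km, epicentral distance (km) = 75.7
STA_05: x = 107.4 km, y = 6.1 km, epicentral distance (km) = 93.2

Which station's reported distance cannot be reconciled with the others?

STA_03

Solve using three stations at a time. Using STA_02, STA_04, STA_05 (subtract circle equations pairwise → linear system) gives (x, y) ≈ (25.1, -37.5).
Distances from that point to each station vs reported:
  STA_02: calculated 158.6 vs reported 158.6 → residual 0.0 km
  STA_03: calculated 221.1 vs reported 278.5 → residual 57.4 km
  STA_04: calculated 75.7 vs reported 75.7 → residual 0.0 km
  STA_05: calculated 93.2 vs reported 93.2 → residual 0.0 km
STA_02, STA_04, STA_05 are mutually consistent (residuals ≈ 0); STA_03 is off by 57.4 km.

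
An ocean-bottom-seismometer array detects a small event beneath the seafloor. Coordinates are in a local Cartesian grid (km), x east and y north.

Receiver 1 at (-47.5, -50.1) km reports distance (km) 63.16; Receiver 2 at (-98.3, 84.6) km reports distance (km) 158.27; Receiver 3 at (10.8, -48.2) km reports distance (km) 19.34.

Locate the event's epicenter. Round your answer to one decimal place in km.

Circle about each station: (x + 47.5)² + (y + 50.1)² = 63.16²; (x + 98.3)² + (y − 84.6)² = 158.27²; (x − 10.8)² + (y + 48.2)² = 19.34².
Subtracting the Receiver 1 equation from the Receiver 2 and Receiver 3 equations removes the quadratic terms:
-101.6 x + 269.4 y = -9006.42
116.6 x + 3.8 y = 1288.77
Solving the 2×2 system: x ≈ 12.0, y ≈ -28.9 km.
Check against Receiver 1 (with the unrounded x, y): √((x + 47.5)²+(y + 50.1)²) = 63.16 ≈ 63.16 km. ✓

(12.0, -28.9)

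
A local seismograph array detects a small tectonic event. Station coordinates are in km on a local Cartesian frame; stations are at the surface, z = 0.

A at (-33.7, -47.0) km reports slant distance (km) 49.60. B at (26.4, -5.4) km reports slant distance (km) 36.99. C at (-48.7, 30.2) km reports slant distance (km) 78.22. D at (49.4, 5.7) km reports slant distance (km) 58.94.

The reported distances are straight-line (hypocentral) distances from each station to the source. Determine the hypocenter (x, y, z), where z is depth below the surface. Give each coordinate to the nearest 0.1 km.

Each station gives a sphere (x−x_i)² + (y−y_i)² + z² = d_i² (stations at z=0).
Subtracting the A sphere from B and C: z² cancels, leaving linear equations in x and y:
120.2 x + 83.2 y = -1526.67
-30.0 x + 154.4 y = -3719.17
Solving: x ≈ 3.501, y ≈ -23.408 km (keep extra digits for the depth step; rounded: 3.5, -23.4).
Then from the A sphere: z² = 49.60² − (x + 33.7)² − (y + 47.0)² with x = 3.501, y = -23.408, so z ≈ 22.796 ≈ 22.8 km.

(3.5, -23.4, 22.8)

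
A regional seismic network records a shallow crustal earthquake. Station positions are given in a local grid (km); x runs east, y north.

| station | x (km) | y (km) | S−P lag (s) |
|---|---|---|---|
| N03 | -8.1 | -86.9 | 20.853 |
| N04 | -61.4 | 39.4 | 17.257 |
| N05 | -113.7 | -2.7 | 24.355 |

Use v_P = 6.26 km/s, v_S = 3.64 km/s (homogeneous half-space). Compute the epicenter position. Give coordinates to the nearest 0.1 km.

(85.9, 68.2)

Distance from S−P lag: d = Δt · v_P v_S / (v_P − v_S) = Δt · (6.26·3.64)/(6.26−3.64) ≈ 8.6971·Δt.
So d_N03 = 181.36, d_N04 = 150.09, d_N05 = 211.82 km.
Circle about each station: (x + 8.1)² + (y + 86.9)² = 181.36²; (x + 61.4)² + (y − 39.4)² = 150.09²; (x + 113.7)² + (y + 2.7)² = 211.82².
Subtracting pairs of circle equations eliminates x²+y² and gives linear equations (the radical axes):
-106.6 x + 252.6 y = 8069.54
-211.2 x + 168.4 y = -6658.50
Solving the 2×2 system: x ≈ 85.9, y ≈ 68.2 km.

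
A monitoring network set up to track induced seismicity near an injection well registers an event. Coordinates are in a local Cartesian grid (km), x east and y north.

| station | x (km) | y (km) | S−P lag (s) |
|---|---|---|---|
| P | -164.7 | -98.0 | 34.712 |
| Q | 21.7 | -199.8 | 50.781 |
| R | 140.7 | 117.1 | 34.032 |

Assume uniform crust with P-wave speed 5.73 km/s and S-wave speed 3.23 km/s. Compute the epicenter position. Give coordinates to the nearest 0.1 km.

Distance from S−P lag: d = Δt · v_P v_S / (v_P − v_S) = Δt · (5.73·3.23)/(5.73−3.23) ≈ 7.4032·Δt.
So d_P = 256.98, d_Q = 375.94, d_R = 251.94 km.
Circle about each station: (x + 164.7)² + (y + 98.0)² = 256.98²; (x − 21.7)² + (y + 199.8)² = 375.94²; (x − 140.7)² + (y − 117.1)² = 251.94².
Subtracting pairs of circle equations eliminates x²+y² and gives linear equations (the radical axes):
372.8 x − 203.6 y = -71631.32
610.8 x + 430.2 y = -656.23
Solving the 2×2 system: x ≈ -108.7, y ≈ 152.8 km.

(-108.7, 152.8)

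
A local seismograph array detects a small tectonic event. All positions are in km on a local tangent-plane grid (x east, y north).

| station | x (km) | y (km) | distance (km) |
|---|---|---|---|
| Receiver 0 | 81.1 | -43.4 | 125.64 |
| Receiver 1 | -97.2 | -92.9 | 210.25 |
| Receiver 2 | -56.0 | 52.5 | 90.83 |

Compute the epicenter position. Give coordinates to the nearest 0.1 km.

Circle about each station: (x − 81.1)² + (y + 43.4)² = 125.64²; (x + 97.2)² + (y + 92.9)² = 210.25²; (x + 56.0)² + (y − 52.5)² = 90.83².
Subtracting the Receiver 0 equation from the Receiver 1 and Receiver 2 equations removes the quadratic terms:
-356.6 x − 99.0 y = -18802.17
-274.2 x + 191.8 y = 4966.80
Solving the 2×2 system: x ≈ 32.6, y ≈ 72.5 km.

(32.6, 72.5)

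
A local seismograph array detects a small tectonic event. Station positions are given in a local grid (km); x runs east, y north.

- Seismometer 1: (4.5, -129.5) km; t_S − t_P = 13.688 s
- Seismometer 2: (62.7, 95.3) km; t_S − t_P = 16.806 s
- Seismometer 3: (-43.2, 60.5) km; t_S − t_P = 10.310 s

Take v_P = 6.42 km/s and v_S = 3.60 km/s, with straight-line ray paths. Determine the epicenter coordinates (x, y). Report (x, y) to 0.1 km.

-14.3 km east, -18.9 km north

Distance from S−P lag: d = Δt · v_P v_S / (v_P − v_S) = Δt · (6.42·3.60)/(6.42−3.60) ≈ 8.1957·Δt.
So d_Seismometer 1 = 112.18, d_Seismometer 2 = 137.74, d_Seismometer 3 = 84.50 km.
Circle about each station: (x − 4.5)² + (y + 129.5)² = 112.18²; (x − 62.7)² + (y − 95.3)² = 137.74²; (x + 43.2)² + (y − 60.5)² = 84.50².
Subtracting pairs of circle equations eliminates x²+y² and gives linear equations (the radical axes):
116.4 x + 449.6 y = -10165.08
-95.4 x + 380.0 y = -5819.91
Solving the 2×2 system: x ≈ -14.3, y ≈ -18.9 km.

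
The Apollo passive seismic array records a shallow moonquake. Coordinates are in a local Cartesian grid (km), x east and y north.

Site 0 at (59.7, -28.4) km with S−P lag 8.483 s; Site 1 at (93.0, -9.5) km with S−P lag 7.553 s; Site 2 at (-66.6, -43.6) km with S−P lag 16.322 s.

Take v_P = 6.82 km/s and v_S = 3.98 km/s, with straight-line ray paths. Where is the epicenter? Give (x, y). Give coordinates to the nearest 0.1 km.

Distance from S−P lag: d = Δt · v_P v_S / (v_P − v_S) = Δt · (6.82·3.98)/(6.82−3.98) ≈ 9.5576·Δt.
So d_Site 0 = 81.08, d_Site 1 = 72.19, d_Site 2 = 156.00 km.
Circle about each station: (x − 59.7)² + (y + 28.4)² = 81.08²; (x − 93.0)² + (y + 9.5)² = 72.19²; (x + 66.6)² + (y + 43.6)² = 156.00².
Subtracting the Site 0 equation from the Site 1 and Site 2 equations removes the quadratic terms:
66.6 x + 37.8 y = 5731.17
-252.6 x − 30.4 y = -15796.16
Solving the 2×2 system: x ≈ 56.2, y ≈ 52.6 km.

(56.2, 52.6)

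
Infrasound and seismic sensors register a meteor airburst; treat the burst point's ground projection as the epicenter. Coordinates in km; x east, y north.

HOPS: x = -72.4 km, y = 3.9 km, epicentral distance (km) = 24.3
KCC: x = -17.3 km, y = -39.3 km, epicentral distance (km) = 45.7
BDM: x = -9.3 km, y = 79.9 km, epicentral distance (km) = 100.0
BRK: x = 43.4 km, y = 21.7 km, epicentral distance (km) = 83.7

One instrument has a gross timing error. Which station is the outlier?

Solve using three stations at a time. Using HOPS, KCC, BDM (subtract circle equations pairwise → linear system) gives (x, y) ≈ (-52.6, -10.2).
Distances from that point to each station vs reported:
  HOPS: calculated 24.3 vs reported 24.3 → residual 0.0 km
  KCC: calculated 45.7 vs reported 45.7 → residual 0.0 km
  BDM: calculated 100.0 vs reported 100.0 → residual 0.0 km
  BRK: calculated 101.2 vs reported 83.7 → residual 17.5 km
HOPS, KCC, BDM are mutually consistent (residuals ≈ 0); BRK is off by 17.5 km.

BRK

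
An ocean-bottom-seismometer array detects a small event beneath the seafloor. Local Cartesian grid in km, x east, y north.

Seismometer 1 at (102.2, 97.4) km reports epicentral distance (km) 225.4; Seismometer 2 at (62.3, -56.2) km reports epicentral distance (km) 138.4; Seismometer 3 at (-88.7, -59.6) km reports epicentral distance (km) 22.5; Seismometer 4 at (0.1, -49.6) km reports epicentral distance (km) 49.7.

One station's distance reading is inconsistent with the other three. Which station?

Seismometer 4

Solve using three stations at a time. Using Seismometer 1, Seismometer 2, Seismometer 3 (subtract circle equations pairwise → linear system) gives (x, y) ≈ (-75.3, -41.5).
Distances from that point to each station vs reported:
  Seismometer 1: calculated 225.4 vs reported 225.4 → residual 0.0 km
  Seismometer 2: calculated 138.4 vs reported 138.4 → residual 0.0 km
  Seismometer 3: calculated 22.5 vs reported 22.5 → residual 0.0 km
  Seismometer 4: calculated 75.9 vs reported 49.7 → residual 26.2 km
Seismometer 1, Seismometer 2, Seismometer 3 are mutually consistent (residuals ≈ 0); Seismometer 4 is off by 26.2 km.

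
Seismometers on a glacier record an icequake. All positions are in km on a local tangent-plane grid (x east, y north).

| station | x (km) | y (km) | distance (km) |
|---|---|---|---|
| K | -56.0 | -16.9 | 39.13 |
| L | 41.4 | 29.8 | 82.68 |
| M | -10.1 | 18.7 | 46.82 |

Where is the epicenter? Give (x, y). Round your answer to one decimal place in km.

-18.3 km east, -27.4 km north

Circle about each station: (x + 56.0)² + (y + 16.9)² = 39.13²; (x − 41.4)² + (y − 29.8)² = 82.68²; (x + 10.1)² + (y − 18.7)² = 46.82².
Subtracting pairs of circle equations eliminates x²+y² and gives linear equations (the radical axes):
194.8 x + 93.4 y = -6124.44
91.8 x + 71.2 y = -3630.87
Solving the 2×2 system: x ≈ -18.3, y ≈ -27.4 km.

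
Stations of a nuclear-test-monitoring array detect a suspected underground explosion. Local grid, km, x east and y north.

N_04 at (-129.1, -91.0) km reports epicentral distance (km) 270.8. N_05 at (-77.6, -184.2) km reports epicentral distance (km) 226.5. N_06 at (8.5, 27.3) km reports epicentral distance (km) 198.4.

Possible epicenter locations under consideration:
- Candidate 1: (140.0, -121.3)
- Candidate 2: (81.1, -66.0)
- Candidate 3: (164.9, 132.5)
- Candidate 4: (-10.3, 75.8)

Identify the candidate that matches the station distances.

Candidate 1

For each candidate, compare |candidate − station| to the reported distance:
Candidate 1: residuals N_04 0.0, N_05 0.0, N_06 0.0 → max 0.0 km
Candidate 2: residuals N_04 59.1, N_05 28.6, N_06 80.2 → max 80.2 km
Candidate 3: residuals N_04 98.5, N_05 172.4, N_06 9.9 → max 172.4 km
Candidate 4: residuals N_04 66.0, N_05 42.1, N_06 146.4 → max 146.4 km
Only Candidate 1 has all residuals ≈ 0.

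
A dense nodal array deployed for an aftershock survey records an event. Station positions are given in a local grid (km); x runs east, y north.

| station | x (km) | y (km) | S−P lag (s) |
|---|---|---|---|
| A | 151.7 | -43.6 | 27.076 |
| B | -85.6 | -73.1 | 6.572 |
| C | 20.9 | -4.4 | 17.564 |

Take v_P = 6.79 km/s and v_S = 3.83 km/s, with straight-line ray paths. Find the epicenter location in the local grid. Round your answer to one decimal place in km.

(-70.4, -128.8)

Distance from S−P lag: d = Δt · v_P v_S / (v_P − v_S) = Δt · (6.79·3.83)/(6.79−3.83) ≈ 8.7857·Δt.
So d_A = 237.88, d_B = 57.74, d_C = 154.31 km.
Circle about each station: (x − 151.7)² + (y + 43.6)² = 237.88²; (x + 85.6)² + (y + 73.1)² = 57.74²; (x − 20.9)² + (y + 4.4)² = 154.31².
Subtracting pairs of circle equations eliminates x²+y² and gives linear equations (the radical axes):
-474.6 x − 59.0 y = 41010.11
-261.6 x + 78.4 y = 8317.64
Solving the 2×2 system: x ≈ -70.4, y ≈ -128.8 km.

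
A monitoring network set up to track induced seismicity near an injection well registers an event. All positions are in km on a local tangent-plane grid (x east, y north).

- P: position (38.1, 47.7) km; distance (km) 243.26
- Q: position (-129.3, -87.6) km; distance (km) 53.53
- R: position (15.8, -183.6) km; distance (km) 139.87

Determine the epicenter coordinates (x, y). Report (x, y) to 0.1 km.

(-117.0, -139.7)

Circle about each station: (x − 38.1)² + (y − 47.7)² = 243.26²; (x + 129.3)² + (y + 87.6)² = 53.53²; (x − 15.8)² + (y + 183.6)² = 139.87².
Subtracting the P equation from the Q and R equations removes the quadratic terms:
-334.8 x − 270.6 y = 76975.32
-44.6 x − 462.6 y = 69843.51
Solving the 2×2 system: x ≈ -117.0, y ≈ -139.7 km.
Check against P (with the unrounded x, y): √((x − 38.1)²+(y − 47.7)²) = 243.26 ≈ 243.26 km. ✓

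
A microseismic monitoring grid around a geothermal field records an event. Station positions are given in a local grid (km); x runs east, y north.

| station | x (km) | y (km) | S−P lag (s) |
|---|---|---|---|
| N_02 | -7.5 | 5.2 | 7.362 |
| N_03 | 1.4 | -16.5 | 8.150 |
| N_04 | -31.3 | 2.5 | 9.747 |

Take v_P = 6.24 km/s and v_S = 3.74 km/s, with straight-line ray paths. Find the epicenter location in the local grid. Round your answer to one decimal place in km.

Distance from S−P lag: d = Δt · v_P v_S / (v_P − v_S) = Δt · (6.24·3.74)/(6.24−3.74) ≈ 9.3350·Δt.
So d_N_02 = 68.72, d_N_03 = 76.08, d_N_04 = 90.99 km.
Circle about each station: (x + 7.5)² + (y − 5.2)² = 68.72²; (x − 1.4)² + (y + 16.5)² = 76.08²; (x + 31.3)² + (y − 2.5)² = 90.99².
Subtracting the N_02 equation from the N_03 and N_04 equations removes the quadratic terms:
17.8 x − 43.4 y = -874.81
-47.6 x − 5.4 y = -2654.09
Solving the 2×2 system: x ≈ 51.1, y ≈ 41.1 km.
Check against N_02 (with the unrounded x, y): √((x + 7.5)²+(y − 5.2)²) = 68.72 ≈ 68.72 km. ✓

(51.1, 41.1)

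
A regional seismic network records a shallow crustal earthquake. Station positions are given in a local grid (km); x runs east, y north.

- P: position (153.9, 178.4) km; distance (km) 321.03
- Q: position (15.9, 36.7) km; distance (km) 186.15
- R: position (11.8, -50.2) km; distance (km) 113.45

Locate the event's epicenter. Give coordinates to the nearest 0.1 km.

(86.6, -135.5)

Circle about each station: (x − 153.9)² + (y − 178.4)² = 321.03²; (x − 15.9)² + (y − 36.7)² = 186.15²; (x − 11.8)² + (y + 50.2)² = 113.45².
Subtracting the P equation from the Q and R equations removes the quadratic terms:
-276.0 x − 283.4 y = 14496.37
-284.2 x − 457.2 y = 37336.87
Solving the 2×2 system: x ≈ 86.6, y ≈ -135.5 km.
Check against P (with the unrounded x, y): √((x − 153.9)²+(y − 178.4)²) = 321.04 ≈ 321.03 km. ✓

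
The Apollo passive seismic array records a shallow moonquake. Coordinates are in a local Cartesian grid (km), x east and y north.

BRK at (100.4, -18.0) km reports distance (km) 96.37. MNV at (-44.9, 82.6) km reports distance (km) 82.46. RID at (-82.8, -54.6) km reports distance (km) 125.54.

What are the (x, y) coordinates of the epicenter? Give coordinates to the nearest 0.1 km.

Circle about each station: (x − 100.4)² + (y + 18.0)² = 96.37²; (x + 44.9)² + (y − 82.6)² = 82.46²; (x + 82.8)² + (y + 54.6)² = 125.54².
Subtracting pairs of circle equations eliminates x²+y² and gives linear equations (the radical axes):
-290.6 x + 201.2 y = 922.14
-366.4 x − 73.2 y = -7040.27
Solving the 2×2 system: x ≈ 14.2, y ≈ 25.1 km.

14.2 km east, 25.1 km north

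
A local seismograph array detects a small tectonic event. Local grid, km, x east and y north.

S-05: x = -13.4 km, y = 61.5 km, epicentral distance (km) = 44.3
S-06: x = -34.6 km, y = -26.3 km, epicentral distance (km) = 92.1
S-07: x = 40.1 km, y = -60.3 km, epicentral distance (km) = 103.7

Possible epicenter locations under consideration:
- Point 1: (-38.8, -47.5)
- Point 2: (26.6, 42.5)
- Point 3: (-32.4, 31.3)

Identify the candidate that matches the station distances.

For each candidate, compare |candidate − station| to the reported distance:
Point 1: residuals S-05 67.6, S-06 70.5, S-07 23.8 → max 70.5 km
Point 2: residuals S-05 0.0, S-06 0.0, S-07 0.0 → max 0.0 km
Point 3: residuals S-05 8.6, S-06 34.5, S-07 13.1 → max 34.5 km
Only Point 2 has all residuals ≈ 0.

Point 2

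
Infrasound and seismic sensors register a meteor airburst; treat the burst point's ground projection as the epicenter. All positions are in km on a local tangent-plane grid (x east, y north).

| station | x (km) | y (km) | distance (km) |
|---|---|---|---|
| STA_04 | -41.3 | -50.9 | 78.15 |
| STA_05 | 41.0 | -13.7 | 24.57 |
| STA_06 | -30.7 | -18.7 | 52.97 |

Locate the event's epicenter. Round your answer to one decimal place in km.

(19.5, -1.8)

Circle about each station: (x + 41.3)² + (y + 50.9)² = 78.15²; (x − 41.0)² + (y + 13.7)² = 24.57²; (x + 30.7)² + (y + 18.7)² = 52.97².
Subtracting the STA_04 equation from the STA_05 and STA_06 equations removes the quadratic terms:
164.6 x + 74.4 y = 3075.93
21.2 x + 64.4 y = 297.28
Solving the 2×2 system: x ≈ 19.5, y ≈ -1.8 km.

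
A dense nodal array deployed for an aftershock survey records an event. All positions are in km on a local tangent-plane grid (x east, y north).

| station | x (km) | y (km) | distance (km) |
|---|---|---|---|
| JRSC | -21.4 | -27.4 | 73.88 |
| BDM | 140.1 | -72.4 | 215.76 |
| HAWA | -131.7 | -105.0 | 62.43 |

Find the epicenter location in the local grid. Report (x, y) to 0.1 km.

(-75.6, -77.6)

Circle about each station: (x + 21.4)² + (y + 27.4)² = 73.88²; (x − 140.1)² + (y + 72.4)² = 215.76²; (x + 131.7)² + (y + 105.0)² = 62.43².
Subtracting the JRSC equation from the BDM and HAWA equations removes the quadratic terms:
323.0 x − 90.0 y = -17433.07
-220.6 x − 155.2 y = 28721.92
Solving the 2×2 system: x ≈ -75.6, y ≈ -77.6 km.
Check against JRSC (with the unrounded x, y): √((x + 21.4)²+(y + 27.4)²) = 73.88 ≈ 73.88 km. ✓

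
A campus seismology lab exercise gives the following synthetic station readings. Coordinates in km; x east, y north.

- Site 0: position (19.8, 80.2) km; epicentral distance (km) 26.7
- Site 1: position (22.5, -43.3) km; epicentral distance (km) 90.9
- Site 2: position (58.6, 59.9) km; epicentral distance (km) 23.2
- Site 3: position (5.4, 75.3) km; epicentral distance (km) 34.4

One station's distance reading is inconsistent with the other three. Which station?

Solve using three stations at a time. Using Site 0, Site 2, Site 3 (subtract circle equations pairwise → linear system) gives (x, y) ≈ (35.5, 58.6).
Distances from that point to each station vs reported:
  Site 0: calculated 26.7 vs reported 26.7 → residual 0.0 km
  Site 1: calculated 102.7 vs reported 90.9 → residual 11.8 km
  Site 2: calculated 23.2 vs reported 23.2 → residual 0.0 km
  Site 3: calculated 34.4 vs reported 34.4 → residual 0.0 km
Site 0, Site 2, Site 3 are mutually consistent (residuals ≈ 0); Site 1 is off by 11.8 km.

Site 1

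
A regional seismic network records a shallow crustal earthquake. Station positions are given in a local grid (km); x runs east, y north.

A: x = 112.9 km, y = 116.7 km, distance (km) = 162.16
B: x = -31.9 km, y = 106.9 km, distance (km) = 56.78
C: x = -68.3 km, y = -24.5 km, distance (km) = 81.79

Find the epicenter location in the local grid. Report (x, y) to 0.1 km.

Circle about each station: (x − 112.9)² + (y − 116.7)² = 162.16²; (x + 31.9)² + (y − 106.9)² = 56.78²; (x + 68.3)² + (y + 24.5)² = 81.79².
Subtracting the A equation from the B and C equations removes the quadratic terms:
-289.6 x − 19.6 y = 9151.82
-362.4 x − 282.4 y = -1493.90
Solving the 2×2 system: x ≈ -35.0, y ≈ 50.2 km.

(-35.0, 50.2)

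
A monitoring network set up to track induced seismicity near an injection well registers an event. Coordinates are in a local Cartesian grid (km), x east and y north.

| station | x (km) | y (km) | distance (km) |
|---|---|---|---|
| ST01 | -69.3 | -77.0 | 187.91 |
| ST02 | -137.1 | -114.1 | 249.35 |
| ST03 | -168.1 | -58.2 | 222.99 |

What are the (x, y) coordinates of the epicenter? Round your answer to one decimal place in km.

Circle about each station: (x + 69.3)² + (y + 77.0)² = 187.91²; (x + 137.1)² + (y + 114.1)² = 249.35²; (x + 168.1)² + (y + 58.2)² = 222.99².
Subtracting pairs of circle equations eliminates x²+y² and gives linear equations (the radical axes):
-135.6 x − 74.2 y = -5781.52
-197.6 x + 37.6 y = 6498.99
Solving the 2×2 system: x ≈ -13.4, y ≈ 102.4 km.

x ≈ -13.4 km, y ≈ 102.4 km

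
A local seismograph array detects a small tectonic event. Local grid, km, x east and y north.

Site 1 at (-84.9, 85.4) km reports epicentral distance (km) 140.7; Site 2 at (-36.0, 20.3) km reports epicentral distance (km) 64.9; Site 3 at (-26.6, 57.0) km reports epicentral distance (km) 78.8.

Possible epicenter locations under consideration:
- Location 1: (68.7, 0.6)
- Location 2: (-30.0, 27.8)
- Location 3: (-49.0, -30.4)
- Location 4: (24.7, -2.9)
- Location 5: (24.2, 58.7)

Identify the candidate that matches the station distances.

Location 4

For each candidate, compare |candidate − station| to the reported distance:
Location 1: residuals Site 1 34.8, Site 2 41.6, Site 3 31.9 → max 41.6 km
Location 2: residuals Site 1 61.1, Site 2 55.3, Site 3 49.4 → max 61.1 km
Location 3: residuals Site 1 19.5, Site 2 12.6, Site 3 11.4 → max 19.5 km
Location 4: residuals Site 1 0.0, Site 2 0.1, Site 3 0.1 → max 0.1 km
Location 5: residuals Site 1 28.4, Site 2 6.5, Site 3 28.0 → max 28.4 km
Only Location 4 has all residuals ≈ 0.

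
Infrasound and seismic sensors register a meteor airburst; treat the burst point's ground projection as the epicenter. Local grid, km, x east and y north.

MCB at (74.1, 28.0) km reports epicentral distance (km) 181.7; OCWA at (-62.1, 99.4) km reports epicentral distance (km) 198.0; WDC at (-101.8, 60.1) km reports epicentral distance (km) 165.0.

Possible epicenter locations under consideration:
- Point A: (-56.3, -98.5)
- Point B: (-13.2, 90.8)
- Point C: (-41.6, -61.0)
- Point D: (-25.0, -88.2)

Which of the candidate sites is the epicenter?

For each candidate, compare |candidate − station| to the reported distance:
Point A: residuals MCB 0.0, OCWA 0.0, WDC 0.0 → max 0.0 km
Point B: residuals MCB 74.2, OCWA 148.3, WDC 71.2 → max 148.3 km
Point C: residuals MCB 35.7, OCWA 36.3, WDC 29.8 → max 36.3 km
Point D: residuals MCB 29.0, OCWA 6.8, WDC 2.0 → max 29.0 km
Only Point A has all residuals ≈ 0.

Point A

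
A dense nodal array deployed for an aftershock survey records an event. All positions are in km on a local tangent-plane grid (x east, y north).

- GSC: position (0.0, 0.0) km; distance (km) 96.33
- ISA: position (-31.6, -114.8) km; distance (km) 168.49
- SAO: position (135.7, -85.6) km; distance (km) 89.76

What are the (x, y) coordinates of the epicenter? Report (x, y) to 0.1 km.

x ≈ 96.2 km, y ≈ -5.0 km

Circle about each station: x² + y² = 96.33²; (x + 31.6)² + (y + 114.8)² = 168.49²; (x − 135.7)² + (y + 85.6)² = 89.76².
Subtracting pairs of circle equations eliminates x²+y² and gives linear equations (the radical axes):
-63.2 x − 229.6 y = -4931.81
271.4 x − 171.2 y = 26964.46
Solving the 2×2 system: x ≈ 96.2, y ≈ -5.0 km.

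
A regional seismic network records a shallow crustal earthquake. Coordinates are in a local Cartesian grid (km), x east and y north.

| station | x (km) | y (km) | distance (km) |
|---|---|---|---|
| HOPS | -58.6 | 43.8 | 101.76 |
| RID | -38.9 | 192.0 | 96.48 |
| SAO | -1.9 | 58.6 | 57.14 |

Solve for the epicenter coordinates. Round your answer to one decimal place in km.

(16.2, 112.8)

Circle about each station: (x + 58.6)² + (y − 43.8)² = 101.76²; (x + 38.9)² + (y − 192.0)² = 96.48²; (x + 1.9)² + (y − 58.6)² = 57.14².
Subtracting pairs of circle equations eliminates x²+y² and gives linear equations (the radical axes):
39.4 x + 296.4 y = 34071.52
113.4 x + 29.6 y = 5175.29
Solving the 2×2 system: x ≈ 16.2, y ≈ 112.8 km.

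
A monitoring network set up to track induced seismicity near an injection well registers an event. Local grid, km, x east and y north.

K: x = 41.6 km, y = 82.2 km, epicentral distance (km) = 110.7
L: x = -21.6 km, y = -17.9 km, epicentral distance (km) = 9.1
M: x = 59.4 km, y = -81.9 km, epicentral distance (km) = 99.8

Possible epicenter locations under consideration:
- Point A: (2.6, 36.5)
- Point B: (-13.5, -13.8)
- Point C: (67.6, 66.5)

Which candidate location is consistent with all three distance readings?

For each candidate, compare |candidate − station| to the reported distance:
Point A: residuals K 50.6, L 50.4, M 31.5 → max 50.6 km
Point B: residuals K 0.0, L 0.0, M 0.0 → max 0.0 km
Point C: residuals K 80.3, L 113.7, M 48.8 → max 113.7 km
Only Point B has all residuals ≈ 0.

Point B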